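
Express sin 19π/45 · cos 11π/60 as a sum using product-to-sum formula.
sin 19π/45 cos 11π/60 = (1/2)[sin(19π/45+11π/60) + sin(19π/45-11π/60)]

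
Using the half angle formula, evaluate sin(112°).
sin(112°) = √((1 - cos 224°)/2) = 0.9272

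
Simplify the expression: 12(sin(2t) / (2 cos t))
12(sin(2t) / (2 cos t)) = 12(sin t) (using Double angle)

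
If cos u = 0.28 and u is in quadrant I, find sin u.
sin u = 0.96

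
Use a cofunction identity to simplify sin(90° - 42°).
sin(90° - 42°) = cos(42°)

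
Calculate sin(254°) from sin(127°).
sin(254°) = 2 sin 127° cos 127° = -0.9613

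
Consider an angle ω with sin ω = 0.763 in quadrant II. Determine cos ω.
cos ω = ±√(1 - sin²ω) = -0.6464 (negative in QII)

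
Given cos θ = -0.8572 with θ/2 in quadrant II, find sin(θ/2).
sin(θ/2) = ±√((1 - cos θ)/2); positive since θ/2 ∈ QII, so sin(θ/2) = 0.9636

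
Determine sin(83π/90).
sin(83π/90) = 0.2419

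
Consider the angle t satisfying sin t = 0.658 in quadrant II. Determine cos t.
cos t = ±√(1 - sin²t) = -0.753 (negative in QII)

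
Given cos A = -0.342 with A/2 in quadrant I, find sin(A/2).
sin(A/2) = ±√((1 - cos A)/2); positive since A/2 ∈ QI, so sin(A/2) = 0.8191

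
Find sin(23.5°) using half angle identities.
sin(23.5°) = √((1 - cos 47°)/2) = 0.3987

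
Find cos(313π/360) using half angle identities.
cos(313π/360) = -√((1 + cos 313π/180)/2) = -0.9171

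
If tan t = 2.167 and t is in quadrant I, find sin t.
sin t = 0.908 (using tan²t + 1 = sec²t)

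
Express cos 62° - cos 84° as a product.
cos 62° - cos 84° = -2 sin(73°) sin(-11°)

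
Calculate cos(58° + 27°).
cos(58° + 27°) = cos 58° cos 27° - sin 58° sin 27° = 0.08716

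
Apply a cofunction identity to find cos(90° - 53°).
cos(90° - 53°) = sin(53°) = 0.7986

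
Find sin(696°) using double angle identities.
sin(696°) = 2 sin 348° cos 348° = -0.4067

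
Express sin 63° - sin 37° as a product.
sin 63° - sin 37° = 2 cos(50°) sin(13°)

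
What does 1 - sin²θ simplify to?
1 - sin²θ = cos²θ (using Pythagorean identity)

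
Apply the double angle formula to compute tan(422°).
tan(422°) = 2 tan 211° / (1 - tan²211°) = 1.881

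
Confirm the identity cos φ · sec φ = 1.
LHS = cos φ · (1/cos φ) = 1 = RHS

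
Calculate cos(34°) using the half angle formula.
cos(34°) = √((1 + cos 68°)/2) = 0.829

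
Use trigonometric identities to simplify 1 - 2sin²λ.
1 - 2sin²λ = cos(2λ) (using Double angle)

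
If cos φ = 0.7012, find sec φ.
sec φ = 1/cos φ = 1.426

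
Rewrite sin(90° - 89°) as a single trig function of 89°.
sin(90° - 89°) = cos(89°)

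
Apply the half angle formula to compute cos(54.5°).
cos(54.5°) = √((1 + cos 109°)/2) = 0.5807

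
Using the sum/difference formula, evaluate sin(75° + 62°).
sin(75° + 62°) = sin 75° cos 62° + cos 75° sin 62° = 0.682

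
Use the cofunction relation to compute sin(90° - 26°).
sin(90° - 26°) = cos(26°) = 0.8988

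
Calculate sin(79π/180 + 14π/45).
sin(79π/180 + 14π/45) = sin 79π/180 cos 14π/45 + cos 79π/180 sin 14π/45 = √2/2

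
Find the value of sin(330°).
sin(330°) = -1/2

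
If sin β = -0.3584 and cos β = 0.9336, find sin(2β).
sin(2β) = 2 sin β cos β = -0.6692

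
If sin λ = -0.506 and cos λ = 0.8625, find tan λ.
tan λ = sin λ / cos λ = -0.5867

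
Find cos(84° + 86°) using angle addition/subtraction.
cos(84° + 86°) = cos 84° cos 86° - sin 84° sin 86° = -0.9848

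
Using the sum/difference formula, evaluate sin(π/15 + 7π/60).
sin(π/15 + 7π/60) = sin π/15 cos 7π/60 + cos π/15 sin 7π/60 = 0.5446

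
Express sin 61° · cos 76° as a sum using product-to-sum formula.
sin 61° cos 76° = (1/2)[sin(61°+76°) + sin(61°-76°)]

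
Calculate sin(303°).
sin(303°) = -0.8387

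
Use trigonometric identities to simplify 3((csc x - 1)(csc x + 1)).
3((csc x - 1)(csc x + 1)) = 3(cot²x) (using Diff. of squares)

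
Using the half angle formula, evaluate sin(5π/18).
sin(5π/18) = √((1 - cos 5π/9)/2) = 0.766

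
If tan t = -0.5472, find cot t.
cot t = 1/tan t = -1.827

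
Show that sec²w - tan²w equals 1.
LHS = 1/cos²w - sin²w/cos²w = (1 - sin²w)/cos²w = cos²w/cos²w = 1 = RHS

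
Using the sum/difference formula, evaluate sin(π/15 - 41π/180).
sin(π/15 - 41π/180) = sin π/15 cos 41π/180 - cos π/15 sin 41π/180 = -0.4848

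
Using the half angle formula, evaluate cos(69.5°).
cos(69.5°) = √((1 + cos 139°)/2) = 0.3502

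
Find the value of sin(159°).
sin(159°) = 0.3584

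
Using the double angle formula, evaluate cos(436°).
cos(436°) = cos²218° - sin²218° = 0.2419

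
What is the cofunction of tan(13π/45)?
tan(13π/45) = cot(π/2 - 13π/45) = cot(19π/90)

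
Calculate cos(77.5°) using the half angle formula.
cos(77.5°) = √((1 + cos 155°)/2) = 0.2164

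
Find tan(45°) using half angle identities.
tan(45°) = sin 90° / (1 + cos 90°) = 1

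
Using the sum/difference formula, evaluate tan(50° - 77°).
tan(50° - 77°) = (tan 50° - tan 77°)/(1 + tan 50° tan 77°) = -0.5095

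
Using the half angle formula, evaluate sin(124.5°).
sin(124.5°) = √((1 - cos 249°)/2) = 0.8241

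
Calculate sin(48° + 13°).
sin(48° + 13°) = sin 48° cos 13° + cos 48° sin 13° = 0.8746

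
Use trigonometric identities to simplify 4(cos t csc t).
4(cos t csc t) = 4(cot t) (using Reciprocal + quotient)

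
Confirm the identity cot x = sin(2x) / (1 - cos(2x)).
RHS = 2 sin x cos x / (2sin²x) = cos x/sin x = cot x = LHS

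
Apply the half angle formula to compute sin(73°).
sin(73°) = √((1 - cos 146°)/2) = 0.9563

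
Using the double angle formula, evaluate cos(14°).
cos(14°) = cos²7° - sin²7° = 0.9703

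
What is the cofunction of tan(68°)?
tan(68°) = cot(90° - 68°) = cot(22°)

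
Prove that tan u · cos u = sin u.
LHS = (sin u/cos u) · cos u = sin u = RHS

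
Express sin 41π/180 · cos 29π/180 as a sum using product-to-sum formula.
sin 41π/180 cos 29π/180 = (1/2)[sin(41π/180+29π/180) + sin(41π/180-29π/180)]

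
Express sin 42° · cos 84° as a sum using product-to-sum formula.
sin 42° cos 84° = (1/2)[sin(42°+84°) + sin(42°-84°)]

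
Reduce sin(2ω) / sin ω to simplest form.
sin(2ω) / sin ω = 2 cos ω (using Double angle)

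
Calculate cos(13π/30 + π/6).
cos(13π/30 + π/6) = cos 13π/30 cos π/6 - sin 13π/30 sin π/6 = -0.309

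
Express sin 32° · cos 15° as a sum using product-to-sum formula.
sin 32° cos 15° = (1/2)[sin(32°+15°) + sin(32°-15°)]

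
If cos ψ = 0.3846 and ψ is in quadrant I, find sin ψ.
sin ψ = 0.9231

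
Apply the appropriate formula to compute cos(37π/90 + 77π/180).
cos(37π/90 + 77π/180) = cos 37π/90 cos 77π/180 - sin 37π/90 sin 77π/180 = -0.8746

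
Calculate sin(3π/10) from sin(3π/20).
sin(3π/10) = 2 sin 3π/20 cos 3π/20 = 0.809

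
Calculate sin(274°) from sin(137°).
sin(274°) = 2 sin 137° cos 137° = -0.9976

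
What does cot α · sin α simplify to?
cot α · sin α = cos α (using Quotient identity)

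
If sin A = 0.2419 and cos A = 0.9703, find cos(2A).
cos(2A) = cos²A - sin²A = 0.883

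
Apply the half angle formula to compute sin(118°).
sin(118°) = √((1 - cos 236°)/2) = 0.8829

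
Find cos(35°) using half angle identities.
cos(35°) = √((1 + cos 70°)/2) = 0.8192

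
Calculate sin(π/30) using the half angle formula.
sin(π/30) = √((1 - cos π/15)/2) = 0.1045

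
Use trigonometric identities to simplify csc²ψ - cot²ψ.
csc²ψ - cot²ψ = 1 (using Pythagorean identity)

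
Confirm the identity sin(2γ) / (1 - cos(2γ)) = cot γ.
LHS = 2 sin γ cos γ / (2sin²γ) = cos γ/sin γ = cot γ = RHS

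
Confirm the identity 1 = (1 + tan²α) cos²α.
RHS = sec²α · cos²α = (1/cos²α) · cos²α = 1 = LHS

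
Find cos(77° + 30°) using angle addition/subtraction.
cos(77° + 30°) = cos 77° cos 30° - sin 77° sin 30° = -0.2924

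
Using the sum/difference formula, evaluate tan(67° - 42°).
tan(67° - 42°) = (tan 67° - tan 42°)/(1 + tan 67° tan 42°) = 0.4663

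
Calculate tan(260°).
tan(260°) = 5.671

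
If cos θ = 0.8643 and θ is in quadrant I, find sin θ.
sin θ = 0.503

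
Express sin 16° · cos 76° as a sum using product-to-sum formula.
sin 16° cos 76° = (1/2)[sin(16°+76°) + sin(16°-76°)]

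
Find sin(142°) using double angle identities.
sin(142°) = 2 sin 71° cos 71° = 0.6157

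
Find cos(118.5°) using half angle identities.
cos(118.5°) = -√((1 + cos 237°)/2) = -0.4772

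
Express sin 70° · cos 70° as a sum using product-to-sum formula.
sin 70° cos 70° = (1/2)[sin(70°+70°) + sin(70°-70°)]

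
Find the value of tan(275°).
tan(275°) = -11.43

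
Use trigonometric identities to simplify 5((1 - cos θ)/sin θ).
5((1 - cos θ)/sin θ) = 5(tan(θ/2)) (using Half angle)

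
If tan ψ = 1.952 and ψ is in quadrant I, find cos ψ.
cos ψ = 0.4559 (using tan²ψ + 1 = sec²ψ)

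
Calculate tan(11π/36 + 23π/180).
tan(11π/36 + 23π/180) = (tan 11π/36 + tan 23π/180)/(1 - tan 11π/36 tan 23π/180) = 4.705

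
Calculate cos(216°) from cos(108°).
cos(216°) = cos²108° - sin²108° = -0.809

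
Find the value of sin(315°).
sin(315°) = -√2/2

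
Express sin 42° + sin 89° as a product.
sin 42° + sin 89° = 2 sin(65.5°) cos(-23.5°)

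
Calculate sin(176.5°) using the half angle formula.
sin(176.5°) = √((1 - cos 353°)/2) = 0.06105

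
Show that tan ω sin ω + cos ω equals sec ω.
LHS = sin²ω/cos ω + cos ω = (sin²ω + cos²ω)/cos ω = 1/cos ω = sec ω = RHS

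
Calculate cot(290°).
cot(290°) = -0.364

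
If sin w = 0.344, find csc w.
csc w = 1/sin w = 2.907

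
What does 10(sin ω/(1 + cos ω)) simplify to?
10(sin ω/(1 + cos ω)) = 10(tan(ω/2)) (using Half angle)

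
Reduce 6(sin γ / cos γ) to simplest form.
6(sin γ / cos γ) = 6(tan γ) (using Quotient identity)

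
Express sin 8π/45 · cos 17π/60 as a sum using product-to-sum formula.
sin 8π/45 cos 17π/60 = (1/2)[sin(8π/45+17π/60) + sin(8π/45-17π/60)]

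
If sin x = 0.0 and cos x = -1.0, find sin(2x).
sin(2x) = 2 sin x cos x = 0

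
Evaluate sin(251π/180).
sin(251π/180) = -0.9455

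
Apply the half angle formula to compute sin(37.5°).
sin(37.5°) = √((1 - cos 75°)/2) = 0.6088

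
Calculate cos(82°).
cos(82°) = 0.1392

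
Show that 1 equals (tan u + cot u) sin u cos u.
RHS = (sin u/cos u + cos u/sin u) sin u cos u = ((sin²u + cos²u)/(sin u cos u)) · sin u cos u = sin²u + cos²u = 1 = LHS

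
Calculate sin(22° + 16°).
sin(22° + 16°) = sin 22° cos 16° + cos 22° sin 16° = 0.6157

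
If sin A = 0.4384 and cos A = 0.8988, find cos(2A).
cos(2A) = cos²A - sin²A = 0.6156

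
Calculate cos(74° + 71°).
cos(74° + 71°) = cos 74° cos 71° - sin 74° sin 71° = -0.8192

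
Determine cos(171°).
cos(171°) = -0.9877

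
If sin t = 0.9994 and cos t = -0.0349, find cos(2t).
cos(2t) = cos²t - sin²t = -0.9976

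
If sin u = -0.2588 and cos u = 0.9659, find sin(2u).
sin(2u) = 2 sin u cos u = -0.4999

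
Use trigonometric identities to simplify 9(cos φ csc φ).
9(cos φ csc φ) = 9(cot φ) (using Reciprocal + quotient)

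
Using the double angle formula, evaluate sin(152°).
sin(152°) = 2 sin 76° cos 76° = 0.4695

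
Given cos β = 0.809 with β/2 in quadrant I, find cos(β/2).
cos(β/2) = ±√((1 + cos β)/2); positive since β/2 ∈ QI, so cos(β/2) = 0.9511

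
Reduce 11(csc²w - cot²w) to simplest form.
11(csc²w - cot²w) = 11 (using Pythagorean identity)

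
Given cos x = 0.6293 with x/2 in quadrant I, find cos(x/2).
cos(x/2) = ±√((1 + cos x)/2); positive since x/2 ∈ QI, so cos(x/2) = 0.9026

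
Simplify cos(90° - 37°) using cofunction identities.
cos(90° - 37°) = sin(37°)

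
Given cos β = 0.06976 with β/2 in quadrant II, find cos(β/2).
cos(β/2) = ±√((1 + cos β)/2); negative since β/2 ∈ QII, so cos(β/2) = -0.7314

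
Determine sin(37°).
sin(37°) = 0.6018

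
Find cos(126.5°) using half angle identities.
cos(126.5°) = -√((1 + cos 253°)/2) = -0.5948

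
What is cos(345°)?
cos(345°) = (√6+√2)/4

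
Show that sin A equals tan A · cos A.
RHS = (sin A/cos A) · cos A = sin A = LHS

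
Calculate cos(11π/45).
cos(11π/45) = 0.7193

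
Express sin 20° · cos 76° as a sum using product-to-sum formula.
sin 20° cos 76° = (1/2)[sin(20°+76°) + sin(20°-76°)]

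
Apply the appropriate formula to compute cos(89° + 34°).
cos(89° + 34°) = cos 89° cos 34° - sin 89° sin 34° = -0.5446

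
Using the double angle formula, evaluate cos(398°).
cos(398°) = 1 - 2sin²199° = 0.788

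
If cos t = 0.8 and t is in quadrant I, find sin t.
sin t = 0.6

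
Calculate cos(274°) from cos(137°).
cos(274°) = cos²137° - sin²137° = 0.06976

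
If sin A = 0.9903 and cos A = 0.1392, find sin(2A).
sin(2A) = 2 sin A cos A = 0.2757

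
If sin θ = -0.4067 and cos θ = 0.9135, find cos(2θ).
cos(2θ) = cos²θ - sin²θ = 0.6691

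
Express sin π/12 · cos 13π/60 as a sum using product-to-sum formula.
sin π/12 cos 13π/60 = (1/2)[sin(π/12+13π/60) + sin(π/12-13π/60)]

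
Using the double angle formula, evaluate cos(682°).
cos(682°) = cos²341° - sin²341° = 0.788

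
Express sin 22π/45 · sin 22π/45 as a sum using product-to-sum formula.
sin 22π/45 sin 22π/45 = (1/2)[cos(22π/45-22π/45) - cos(22π/45+22π/45)]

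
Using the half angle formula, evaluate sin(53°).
sin(53°) = √((1 - cos 106°)/2) = 0.7986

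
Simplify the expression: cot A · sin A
cot A · sin A = cos A (using Quotient identity)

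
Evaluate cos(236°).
cos(236°) = -0.5592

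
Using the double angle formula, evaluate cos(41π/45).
cos(41π/45) = cos²41π/90 - sin²41π/90 = -0.9613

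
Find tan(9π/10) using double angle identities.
tan(9π/10) = 2 tan 9π/20 / (1 - tan²9π/20) = -0.3249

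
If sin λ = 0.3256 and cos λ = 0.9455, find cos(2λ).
cos(2λ) = cos²λ - sin²λ = 0.788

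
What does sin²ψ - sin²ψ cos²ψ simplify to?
sin²ψ - sin²ψ cos²ψ = sin⁴ψ (using Factoring)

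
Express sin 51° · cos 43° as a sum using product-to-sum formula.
sin 51° cos 43° = (1/2)[sin(51°+43°) + sin(51°-43°)]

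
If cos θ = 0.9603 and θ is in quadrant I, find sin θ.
sin θ = 0.279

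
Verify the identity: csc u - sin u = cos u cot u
LHS = 1/sin u - sin u = (1 - sin²u)/sin u = cos²u/sin u = cos u · (cos u/sin u) = cos u cot u = RHS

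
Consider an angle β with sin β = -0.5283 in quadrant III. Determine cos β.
cos β = ±√(1 - sin²β) = -0.8491 (negative in QIII)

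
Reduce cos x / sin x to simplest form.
cos x / sin x = cot x (using Quotient identity)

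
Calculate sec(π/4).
sec(π/4) = √2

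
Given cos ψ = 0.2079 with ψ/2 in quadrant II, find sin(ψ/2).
sin(ψ/2) = ±√((1 - cos ψ)/2); positive since ψ/2 ∈ QII, so sin(ψ/2) = 0.6293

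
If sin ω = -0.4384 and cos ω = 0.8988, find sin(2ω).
sin(2ω) = 2 sin ω cos ω = -0.7881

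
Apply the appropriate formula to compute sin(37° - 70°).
sin(37° - 70°) = sin 37° cos 70° - cos 37° sin 70° = -0.5446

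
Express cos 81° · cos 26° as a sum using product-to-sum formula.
cos 81° cos 26° = (1/2)[cos(81°-26°) + cos(81°+26°)]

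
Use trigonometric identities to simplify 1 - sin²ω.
1 - sin²ω = cos²ω (using Pythagorean identity)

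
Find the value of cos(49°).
cos(49°) = 0.6561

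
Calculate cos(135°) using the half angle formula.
cos(135°) = -√((1 + cos 270°)/2) = -√2/2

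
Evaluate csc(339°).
csc(339°) = -2.79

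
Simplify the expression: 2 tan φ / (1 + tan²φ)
2 tan φ / (1 + tan²φ) = sin(2φ) (using Double angle)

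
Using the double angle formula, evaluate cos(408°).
cos(408°) = cos²204° - sin²204° = 0.6691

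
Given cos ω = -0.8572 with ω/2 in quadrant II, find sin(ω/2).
sin(ω/2) = ±√((1 - cos ω)/2); positive since ω/2 ∈ QII, so sin(ω/2) = 0.9636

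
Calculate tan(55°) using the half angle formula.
tan(55°) = sin 110° / (1 + cos 110°) = 1.428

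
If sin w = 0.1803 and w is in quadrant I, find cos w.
cos w = 0.9836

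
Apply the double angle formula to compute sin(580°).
sin(580°) = 2 sin 290° cos 290° = -0.6428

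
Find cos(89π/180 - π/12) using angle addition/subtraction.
cos(89π/180 - π/12) = cos 89π/180 cos π/12 + sin 89π/180 sin π/12 = 0.2756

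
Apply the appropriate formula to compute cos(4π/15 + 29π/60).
cos(4π/15 + 29π/60) = cos 4π/15 cos 29π/60 - sin 4π/15 sin 29π/60 = -√2/2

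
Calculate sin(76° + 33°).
sin(76° + 33°) = sin 76° cos 33° + cos 76° sin 33° = 0.9455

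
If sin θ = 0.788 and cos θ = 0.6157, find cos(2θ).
cos(2θ) = cos²θ - sin²θ = -0.2419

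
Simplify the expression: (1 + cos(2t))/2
(1 + cos(2t))/2 = cos²t (using Power reduction)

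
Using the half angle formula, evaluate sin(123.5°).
sin(123.5°) = √((1 - cos 247°)/2) = 0.8339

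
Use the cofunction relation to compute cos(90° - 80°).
cos(90° - 80°) = sin(80°) = 0.9848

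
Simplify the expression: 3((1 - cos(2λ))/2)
3((1 - cos(2λ))/2) = 3(sin²λ) (using Power reduction)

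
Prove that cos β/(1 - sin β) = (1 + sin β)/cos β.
RHS = (1 + sin β)(1 - sin β) / (cos β(1 - sin β)) = (1 - sin²β) / (cos β(1 - sin β)) = cos²β / (cos β(1 - sin β)) = cos β/(1 - sin β) = LHS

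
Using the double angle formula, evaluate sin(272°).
sin(272°) = 2 sin 136° cos 136° = -0.9994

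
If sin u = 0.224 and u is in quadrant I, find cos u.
cos u = 0.9746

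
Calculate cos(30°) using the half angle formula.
cos(30°) = √((1 + cos 60°)/2) = √3/2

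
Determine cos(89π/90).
cos(89π/90) = -0.9994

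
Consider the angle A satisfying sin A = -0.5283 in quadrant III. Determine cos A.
cos A = ±√(1 - sin²A) = -0.8491 (negative in QIII)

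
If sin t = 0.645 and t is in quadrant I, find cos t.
cos t = 0.7642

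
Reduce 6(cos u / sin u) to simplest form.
6(cos u / sin u) = 6(cot u) (using Quotient identity)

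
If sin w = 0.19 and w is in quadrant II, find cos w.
cos w = -0.9818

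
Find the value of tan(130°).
tan(130°) = -1.192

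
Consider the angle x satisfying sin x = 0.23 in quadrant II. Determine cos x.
cos x = ±√(1 - sin²x) = -0.9732 (negative in QII)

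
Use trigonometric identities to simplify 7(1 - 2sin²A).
7(1 - 2sin²A) = 7(cos(2A)) (using Double angle)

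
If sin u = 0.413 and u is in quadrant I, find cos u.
cos u = 0.9107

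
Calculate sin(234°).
sin(234°) = -0.809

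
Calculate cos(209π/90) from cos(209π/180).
cos(209π/90) = cos²209π/180 - sin²209π/180 = 0.5299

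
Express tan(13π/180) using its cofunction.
tan(13π/180) = cot(π/2 - 13π/180) = cot(77π/180)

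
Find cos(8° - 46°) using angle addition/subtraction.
cos(8° - 46°) = cos 8° cos 46° + sin 8° sin 46° = 0.788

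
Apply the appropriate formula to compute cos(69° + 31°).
cos(69° + 31°) = cos 69° cos 31° - sin 69° sin 31° = -0.1736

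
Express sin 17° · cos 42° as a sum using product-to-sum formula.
sin 17° cos 42° = (1/2)[sin(17°+42°) + sin(17°-42°)]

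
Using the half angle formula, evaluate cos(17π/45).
cos(17π/45) = √((1 + cos 34π/45)/2) = 0.3746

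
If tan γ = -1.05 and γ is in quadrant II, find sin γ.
sin γ = 0.7241 (using tan²γ + 1 = sec²γ)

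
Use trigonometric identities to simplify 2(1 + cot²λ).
2(1 + cot²λ) = 2(csc²λ) (using Pythagorean identity)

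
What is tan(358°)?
tan(358°) = -0.03492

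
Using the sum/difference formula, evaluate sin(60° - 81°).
sin(60° - 81°) = sin 60° cos 81° - cos 60° sin 81° = -0.3584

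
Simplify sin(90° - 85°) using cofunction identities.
sin(90° - 85°) = cos(85°)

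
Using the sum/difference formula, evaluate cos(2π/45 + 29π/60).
cos(2π/45 + 29π/60) = cos 2π/45 cos 29π/60 - sin 2π/45 sin 29π/60 = -0.08716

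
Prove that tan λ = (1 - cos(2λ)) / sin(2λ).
RHS = 2sin²λ / (2 sin λ cos λ) = sin λ/cos λ = tan λ = LHS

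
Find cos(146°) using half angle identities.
cos(146°) = -√((1 + cos 292°)/2) = -0.829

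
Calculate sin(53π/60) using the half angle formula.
sin(53π/60) = √((1 - cos 53π/30)/2) = 0.3584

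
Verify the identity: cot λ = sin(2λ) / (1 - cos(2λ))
RHS = 2 sin λ cos λ / (2sin²λ) = cos λ/sin λ = cot λ = LHS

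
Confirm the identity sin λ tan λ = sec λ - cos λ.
RHS = 1/cos λ - cos λ = (1 - cos²λ)/cos λ = sin²λ/cos λ = sin λ · (sin λ/cos λ) = sin λ tan λ = LHS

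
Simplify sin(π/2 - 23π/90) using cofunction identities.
sin(π/2 - 23π/90) = cos(23π/90)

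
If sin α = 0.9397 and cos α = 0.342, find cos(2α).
cos(2α) = cos²α - sin²α = -0.7661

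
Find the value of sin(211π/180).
sin(211π/180) = -0.515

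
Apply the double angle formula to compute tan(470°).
tan(470°) = 2 tan 235° / (1 - tan²235°) = -2.747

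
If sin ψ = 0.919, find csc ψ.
csc ψ = 1/sin ψ = 1.088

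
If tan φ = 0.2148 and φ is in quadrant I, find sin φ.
sin φ = 0.21 (using tan²φ + 1 = sec²φ)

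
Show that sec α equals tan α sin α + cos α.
RHS = sin²α/cos α + cos α = (sin²α + cos²α)/cos α = 1/cos α = sec α = LHS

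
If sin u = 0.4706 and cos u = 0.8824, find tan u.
tan u = sin u / cos u = 0.5333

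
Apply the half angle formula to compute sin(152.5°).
sin(152.5°) = √((1 - cos 305°)/2) = 0.4617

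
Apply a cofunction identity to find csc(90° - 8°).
csc(90° - 8°) = sec(8°) = 1.01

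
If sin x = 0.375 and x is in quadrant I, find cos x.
cos x = 0.927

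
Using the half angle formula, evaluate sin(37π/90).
sin(37π/90) = √((1 - cos 37π/45)/2) = 0.9613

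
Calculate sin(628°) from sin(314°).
sin(628°) = 2 sin 314° cos 314° = -0.9994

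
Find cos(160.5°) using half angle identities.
cos(160.5°) = -√((1 + cos 321°)/2) = -0.9426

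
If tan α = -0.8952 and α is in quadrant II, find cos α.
cos α = -0.7451 (using tan²α + 1 = sec²α)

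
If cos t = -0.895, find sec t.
sec t = 1/cos t = -1.117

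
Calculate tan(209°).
tan(209°) = 0.5543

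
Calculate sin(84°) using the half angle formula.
sin(84°) = √((1 - cos 168°)/2) = 0.9945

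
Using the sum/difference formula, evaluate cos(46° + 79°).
cos(46° + 79°) = cos 46° cos 79° - sin 46° sin 79° = -0.5736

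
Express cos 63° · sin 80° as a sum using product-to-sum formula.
cos 63° sin 80° = (1/2)[sin(63°+80°) - sin(63°-80°)]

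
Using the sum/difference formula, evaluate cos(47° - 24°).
cos(47° - 24°) = cos 47° cos 24° + sin 47° sin 24° = 0.9205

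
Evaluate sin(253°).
sin(253°) = -0.9563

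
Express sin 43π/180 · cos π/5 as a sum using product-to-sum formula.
sin 43π/180 cos π/5 = (1/2)[sin(43π/180+π/5) + sin(43π/180-π/5)]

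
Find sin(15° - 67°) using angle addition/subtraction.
sin(15° - 67°) = sin 15° cos 67° - cos 15° sin 67° = -0.788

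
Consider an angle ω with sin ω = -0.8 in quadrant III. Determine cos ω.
cos ω = ±√(1 - sin²ω) = -0.6 (negative in QIII)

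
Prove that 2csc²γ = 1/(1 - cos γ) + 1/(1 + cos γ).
RHS = [(1 + cos γ) + (1 - cos γ)] / [(1 - cos γ)(1 + cos γ)] = 2/(1 - cos²γ) = 2/sin²γ = 2csc²γ = LHS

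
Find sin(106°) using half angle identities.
sin(106°) = √((1 - cos 212°)/2) = 0.9613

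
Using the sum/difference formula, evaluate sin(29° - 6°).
sin(29° - 6°) = sin 29° cos 6° - cos 29° sin 6° = 0.3907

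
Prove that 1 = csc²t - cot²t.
RHS = 1/sin²t - cos²t/sin²t = (1 - cos²t)/sin²t = sin²t/sin²t = 1 = LHS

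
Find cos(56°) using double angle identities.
cos(56°) = cos²28° - sin²28° = 0.5592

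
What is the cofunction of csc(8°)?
csc(8°) = sec(90° - 8°) = sec(82°)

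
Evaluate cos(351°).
cos(351°) = 0.9877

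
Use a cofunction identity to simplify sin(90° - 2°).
sin(90° - 2°) = cos(2°)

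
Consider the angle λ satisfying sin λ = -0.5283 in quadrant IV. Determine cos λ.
cos λ = √(1 - sin²λ) = 0.8491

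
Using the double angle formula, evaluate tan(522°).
tan(522°) = 2 tan 261° / (1 - tan²261°) = -0.3249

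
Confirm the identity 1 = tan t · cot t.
RHS = (sin t/cos t) · (cos t/sin t) = 1 = LHS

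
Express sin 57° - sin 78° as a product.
sin 57° - sin 78° = 2 cos(67.5°) sin(-10.5°)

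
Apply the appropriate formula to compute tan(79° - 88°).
tan(79° - 88°) = (tan 79° - tan 88°)/(1 + tan 79° tan 88°) = -0.1584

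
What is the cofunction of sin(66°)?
sin(66°) = cos(90° - 66°) = cos(24°)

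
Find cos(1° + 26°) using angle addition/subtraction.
cos(1° + 26°) = cos 1° cos 26° - sin 1° sin 26° = 0.891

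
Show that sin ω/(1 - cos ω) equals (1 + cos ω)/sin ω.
LHS = sin ω(1 + cos ω) / ((1 - cos ω)(1 + cos ω)) = sin ω(1 + cos ω) / (1 - cos²ω) = sin ω(1 + cos ω) / sin²ω = (1 + cos ω)/sin ω = RHS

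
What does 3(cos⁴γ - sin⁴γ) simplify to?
3(cos⁴γ - sin⁴γ) = 3(cos(2γ)) (using Factoring + double angle)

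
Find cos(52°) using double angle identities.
cos(52°) = cos²26° - sin²26° = 0.6157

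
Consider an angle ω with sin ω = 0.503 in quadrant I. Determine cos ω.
cos ω = √(1 - sin²ω) = 0.8643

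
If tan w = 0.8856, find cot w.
cot w = 1/tan w = 1.129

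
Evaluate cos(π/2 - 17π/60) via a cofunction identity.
cos(π/2 - 17π/60) = sin(17π/60) = 0.7771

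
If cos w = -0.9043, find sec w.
sec w = 1/cos w = -1.106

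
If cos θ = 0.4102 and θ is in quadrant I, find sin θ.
sin θ = 0.912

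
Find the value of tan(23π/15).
tan(23π/15) = -9.514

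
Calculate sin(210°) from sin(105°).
sin(210°) = 2 sin 105° cos 105° = -1/2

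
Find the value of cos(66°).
cos(66°) = 0.4067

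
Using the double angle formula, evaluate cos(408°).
cos(408°) = cos²204° - sin²204° = 0.6691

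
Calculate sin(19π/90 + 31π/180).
sin(19π/90 + 31π/180) = sin 19π/90 cos 31π/180 + cos 19π/90 sin 31π/180 = 0.9336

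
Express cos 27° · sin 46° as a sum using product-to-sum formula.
cos 27° sin 46° = (1/2)[sin(27°+46°) - sin(27°-46°)]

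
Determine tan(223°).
tan(223°) = 0.9325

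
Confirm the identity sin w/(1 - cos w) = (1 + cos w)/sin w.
LHS = sin w(1 + cos w) / ((1 - cos w)(1 + cos w)) = sin w(1 + cos w) / (1 - cos²w) = sin w(1 + cos w) / sin²w = (1 + cos w)/sin w = RHS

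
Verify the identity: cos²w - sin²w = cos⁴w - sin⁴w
RHS = (cos²w - sin²w)(cos²w + sin²w) = (cos²w - sin²w) · 1 = cos²w - sin²w = LHS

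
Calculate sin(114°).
sin(114°) = 0.9135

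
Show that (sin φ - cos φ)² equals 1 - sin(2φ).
LHS = sin²φ - 2 sin φ cos φ + cos²φ = (sin²φ + cos²φ) - 2 sin φ cos φ = 1 - sin(2φ) = RHS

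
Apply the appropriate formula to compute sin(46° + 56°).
sin(46° + 56°) = sin 46° cos 56° + cos 46° sin 56° = 0.9781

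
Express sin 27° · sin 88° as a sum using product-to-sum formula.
sin 27° sin 88° = (1/2)[cos(27°-88°) - cos(27°+88°)]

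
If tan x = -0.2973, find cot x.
cot x = 1/tan x = -3.364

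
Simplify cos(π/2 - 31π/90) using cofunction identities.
cos(π/2 - 31π/90) = sin(31π/90)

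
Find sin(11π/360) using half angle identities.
sin(11π/360) = √((1 - cos 11π/180)/2) = 0.09585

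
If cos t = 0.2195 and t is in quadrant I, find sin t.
sin t = 0.9756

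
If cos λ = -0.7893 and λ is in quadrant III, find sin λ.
sin λ = -0.614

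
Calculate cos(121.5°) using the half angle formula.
cos(121.5°) = -√((1 + cos 243°)/2) = -0.5225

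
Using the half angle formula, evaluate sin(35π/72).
sin(35π/72) = √((1 - cos 35π/36)/2) = 0.999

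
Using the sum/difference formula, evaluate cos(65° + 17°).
cos(65° + 17°) = cos 65° cos 17° - sin 65° sin 17° = 0.1392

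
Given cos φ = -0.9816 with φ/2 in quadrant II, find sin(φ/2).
sin(φ/2) = ±√((1 - cos φ)/2); positive since φ/2 ∈ QII, so sin(φ/2) = 0.9954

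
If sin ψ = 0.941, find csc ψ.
csc ψ = 1/sin ψ = 1.063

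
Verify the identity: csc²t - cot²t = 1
LHS = 1/sin²t - cos²t/sin²t = (1 - cos²t)/sin²t = sin²t/sin²t = 1 = RHS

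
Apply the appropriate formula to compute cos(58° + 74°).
cos(58° + 74°) = cos 58° cos 74° - sin 58° sin 74° = -0.6691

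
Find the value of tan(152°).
tan(152°) = -0.5317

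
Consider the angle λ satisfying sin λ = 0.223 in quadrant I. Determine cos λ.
cos λ = √(1 - sin²λ) = 0.9748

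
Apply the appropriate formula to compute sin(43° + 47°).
sin(43° + 47°) = sin 43° cos 47° + cos 43° sin 47° = 1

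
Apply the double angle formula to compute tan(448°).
tan(448°) = 2 tan 224° / (1 - tan²224°) = 28.64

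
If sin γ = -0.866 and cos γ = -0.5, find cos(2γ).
cos(2γ) = cos²γ - sin²γ = -0.5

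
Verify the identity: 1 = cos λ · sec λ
RHS = cos λ · (1/cos λ) = 1 = LHS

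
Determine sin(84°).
sin(84°) = 0.9945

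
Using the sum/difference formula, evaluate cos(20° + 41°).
cos(20° + 41°) = cos 20° cos 41° - sin 20° sin 41° = 0.4848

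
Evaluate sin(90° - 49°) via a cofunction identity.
sin(90° - 49°) = cos(49°) = 0.6561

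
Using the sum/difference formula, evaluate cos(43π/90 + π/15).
cos(43π/90 + π/15) = cos 43π/90 cos π/15 - sin 43π/90 sin π/15 = -0.1392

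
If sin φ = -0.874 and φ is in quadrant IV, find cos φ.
cos φ = 0.4859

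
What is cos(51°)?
cos(51°) = 0.6293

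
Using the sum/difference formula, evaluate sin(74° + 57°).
sin(74° + 57°) = sin 74° cos 57° + cos 74° sin 57° = 0.7547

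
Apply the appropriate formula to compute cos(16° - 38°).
cos(16° - 38°) = cos 16° cos 38° + sin 16° sin 38° = 0.9272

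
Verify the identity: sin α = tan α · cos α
RHS = (sin α/cos α) · cos α = sin α = LHS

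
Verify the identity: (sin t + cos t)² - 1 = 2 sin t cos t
LHS = sin²t + 2 sin t cos t + cos²t - 1 = (sin²t + cos²t) + 2 sin t cos t - 1 = 1 + 2 sin t cos t - 1 = 2 sin t cos t = RHS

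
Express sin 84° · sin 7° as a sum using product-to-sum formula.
sin 84° sin 7° = (1/2)[cos(84°-7°) - cos(84°+7°)]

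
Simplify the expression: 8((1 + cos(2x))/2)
8((1 + cos(2x))/2) = 8(cos²x) (using Power reduction)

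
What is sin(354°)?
sin(354°) = -0.1045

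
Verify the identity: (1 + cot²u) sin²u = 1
LHS = csc²u · sin²u = (1/sin²u) · sin²u = 1 = RHS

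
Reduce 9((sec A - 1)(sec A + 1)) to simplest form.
9((sec A - 1)(sec A + 1)) = 9(tan²A) (using Diff. of squares)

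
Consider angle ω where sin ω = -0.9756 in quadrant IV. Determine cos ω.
cos ω = √(1 - sin²ω) = 0.2196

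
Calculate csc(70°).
csc(70°) = 1.064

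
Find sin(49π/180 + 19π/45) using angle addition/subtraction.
sin(49π/180 + 19π/45) = sin 49π/180 cos 19π/45 + cos 49π/180 sin 19π/45 = 0.8192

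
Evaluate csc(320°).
csc(320°) = -1.556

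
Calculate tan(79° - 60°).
tan(79° - 60°) = (tan 79° - tan 60°)/(1 + tan 79° tan 60°) = 0.3443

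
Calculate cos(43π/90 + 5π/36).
cos(43π/90 + 5π/36) = cos 43π/90 cos 5π/36 - sin 43π/90 sin 5π/36 = -0.3584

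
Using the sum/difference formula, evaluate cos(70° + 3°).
cos(70° + 3°) = cos 70° cos 3° - sin 70° sin 3° = 0.2924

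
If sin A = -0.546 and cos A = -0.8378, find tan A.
tan A = sin A / cos A = 0.6517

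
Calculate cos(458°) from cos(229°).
cos(458°) = cos²229° - sin²229° = -0.1392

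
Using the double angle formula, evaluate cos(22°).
cos(22°) = cos²11° - sin²11° = 0.9272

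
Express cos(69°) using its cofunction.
cos(69°) = sin(90° - 69°) = sin(21°)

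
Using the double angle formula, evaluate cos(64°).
cos(64°) = cos²32° - sin²32° = 0.4384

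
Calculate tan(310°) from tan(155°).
tan(310°) = 2 tan 155° / (1 - tan²155°) = -1.192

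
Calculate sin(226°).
sin(226°) = -0.7193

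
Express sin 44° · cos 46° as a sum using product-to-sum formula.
sin 44° cos 46° = (1/2)[sin(44°+46°) + sin(44°-46°)]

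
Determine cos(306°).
cos(306°) = 0.5878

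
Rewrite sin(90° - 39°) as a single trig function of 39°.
sin(90° - 39°) = cos(39°)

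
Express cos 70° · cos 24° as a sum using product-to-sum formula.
cos 70° cos 24° = (1/2)[cos(70°-24°) + cos(70°+24°)]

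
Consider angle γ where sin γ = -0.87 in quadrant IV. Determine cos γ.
cos γ = √(1 - sin²γ) = 0.4931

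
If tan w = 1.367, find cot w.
cot w = 1/tan w = 0.7315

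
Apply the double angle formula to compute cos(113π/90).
cos(113π/90) = cos²113π/180 - sin²113π/180 = -0.6947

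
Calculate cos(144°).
cos(144°) = -0.809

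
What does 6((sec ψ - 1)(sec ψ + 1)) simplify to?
6((sec ψ - 1)(sec ψ + 1)) = 6(tan²ψ) (using Diff. of squares)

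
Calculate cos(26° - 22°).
cos(26° - 22°) = cos 26° cos 22° + sin 26° sin 22° = 0.9976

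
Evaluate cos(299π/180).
cos(299π/180) = 0.4848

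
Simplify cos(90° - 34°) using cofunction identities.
cos(90° - 34°) = sin(34°)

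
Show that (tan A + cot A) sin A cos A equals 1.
LHS = (sin A/cos A + cos A/sin A) sin A cos A = ((sin²A + cos²A)/(sin A cos A)) · sin A cos A = sin²A + cos²A = 1 = RHS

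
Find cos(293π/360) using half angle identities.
cos(293π/360) = -√((1 + cos 293π/180)/2) = -0.8339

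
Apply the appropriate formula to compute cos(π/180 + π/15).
cos(π/180 + π/15) = cos π/180 cos π/15 - sin π/180 sin π/15 = 0.9744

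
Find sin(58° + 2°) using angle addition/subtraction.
sin(58° + 2°) = sin 58° cos 2° + cos 58° sin 2° = √3/2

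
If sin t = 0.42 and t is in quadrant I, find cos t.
cos t = 0.9075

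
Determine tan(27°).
tan(27°) = 0.5095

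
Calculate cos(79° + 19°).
cos(79° + 19°) = cos 79° cos 19° - sin 79° sin 19° = -0.1392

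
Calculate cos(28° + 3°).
cos(28° + 3°) = cos 28° cos 3° - sin 28° sin 3° = 0.8572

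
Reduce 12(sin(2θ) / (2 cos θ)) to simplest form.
12(sin(2θ) / (2 cos θ)) = 12(sin θ) (using Double angle)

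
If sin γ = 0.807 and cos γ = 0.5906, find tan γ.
tan γ = sin γ / cos γ = 1.366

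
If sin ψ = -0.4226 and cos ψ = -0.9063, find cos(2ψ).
cos(2ψ) = cos²ψ - sin²ψ = 0.6428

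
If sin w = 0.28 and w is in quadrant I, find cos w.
cos w = 0.96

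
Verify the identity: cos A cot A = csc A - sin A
RHS = 1/sin A - sin A = (1 - sin²A)/sin A = cos²A/sin A = cos A · (cos A/sin A) = cos A cot A = LHS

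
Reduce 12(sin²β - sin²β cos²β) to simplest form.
12(sin²β - sin²β cos²β) = 12(sin⁴β) (using Factoring)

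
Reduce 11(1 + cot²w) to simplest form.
11(1 + cot²w) = 11(csc²w) (using Pythagorean identity)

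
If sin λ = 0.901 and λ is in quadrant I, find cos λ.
cos λ = 0.4338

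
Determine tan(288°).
tan(288°) = -3.078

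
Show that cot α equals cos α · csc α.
RHS = cos α · (1/sin α) = cos α/sin α = cot α = LHS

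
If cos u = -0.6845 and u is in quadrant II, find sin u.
sin u = 0.729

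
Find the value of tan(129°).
tan(129°) = -1.235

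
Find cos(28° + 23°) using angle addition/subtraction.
cos(28° + 23°) = cos 28° cos 23° - sin 28° sin 23° = 0.6293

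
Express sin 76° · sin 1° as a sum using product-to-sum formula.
sin 76° sin 1° = (1/2)[cos(76°-1°) - cos(76°+1°)]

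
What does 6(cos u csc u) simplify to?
6(cos u csc u) = 6(cot u) (using Reciprocal + quotient)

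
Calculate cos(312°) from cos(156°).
cos(312°) = cos²156° - sin²156° = 0.6691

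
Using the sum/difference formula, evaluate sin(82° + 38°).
sin(82° + 38°) = sin 82° cos 38° + cos 82° sin 38° = √3/2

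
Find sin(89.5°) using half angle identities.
sin(89.5°) = √((1 - cos 179°)/2) = 1.0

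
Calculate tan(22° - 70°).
tan(22° - 70°) = (tan 22° - tan 70°)/(1 + tan 22° tan 70°) = -1.111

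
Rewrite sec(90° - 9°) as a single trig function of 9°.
sec(90° - 9°) = csc(9°)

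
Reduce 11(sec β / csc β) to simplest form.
11(sec β / csc β) = 11(tan β) (using Reciprocal identities)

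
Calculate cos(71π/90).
cos(71π/90) = -0.788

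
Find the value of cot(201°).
cot(201°) = 2.605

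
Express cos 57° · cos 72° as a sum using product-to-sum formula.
cos 57° cos 72° = (1/2)[cos(57°-72°) + cos(57°+72°)]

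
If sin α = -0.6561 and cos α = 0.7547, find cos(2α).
cos(2α) = cos²α - sin²α = 0.1391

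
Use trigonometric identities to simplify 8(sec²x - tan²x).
8(sec²x - tan²x) = 8 (using Pythagorean identity)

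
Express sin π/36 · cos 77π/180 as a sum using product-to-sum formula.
sin π/36 cos 77π/180 = (1/2)[sin(π/36+77π/180) + sin(π/36-77π/180)]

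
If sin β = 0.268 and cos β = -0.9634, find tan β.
tan β = sin β / cos β = -0.2782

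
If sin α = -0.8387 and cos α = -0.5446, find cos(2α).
cos(2α) = cos²α - sin²α = -0.4068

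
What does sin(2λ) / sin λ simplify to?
sin(2λ) / sin λ = 2 cos λ (using Double angle)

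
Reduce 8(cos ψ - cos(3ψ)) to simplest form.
8(cos ψ - cos(3ψ)) = 8(2 sin(2ψ) sin ψ) (using Sum-to-product)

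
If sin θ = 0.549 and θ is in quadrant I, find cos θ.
cos θ = 0.8358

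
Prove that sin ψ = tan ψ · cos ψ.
RHS = (sin ψ/cos ψ) · cos ψ = sin ψ = LHS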